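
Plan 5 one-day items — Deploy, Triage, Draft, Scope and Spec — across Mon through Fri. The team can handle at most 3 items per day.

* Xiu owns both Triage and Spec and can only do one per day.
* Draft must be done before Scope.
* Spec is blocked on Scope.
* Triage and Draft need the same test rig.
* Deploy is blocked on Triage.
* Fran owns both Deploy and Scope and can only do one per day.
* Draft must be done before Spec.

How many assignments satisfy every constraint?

50

Splitting on Deploy: it can be Tue (4), Wed (7), Thu (13), Fri (26). Listing each branch's schedules as (Triage, Draft, Scope, Spec):
Deploy=Tue: (Mon,Tue,Wed,Thu) (Mon,Tue,Wed,Fri) (Mon,Tue,Thu,Fri) (Mon,Wed,Thu,Fri) — 4.
Deploy=Wed: (Mon,Tue,Thu,Fri) (Mon,Wed,Thu,Fri) (Tue,Mon,Tue,Wed) (Tue,Mon,Tue,Thu) (Tue,Mon,Tue,Fri) (Tue,Mon,Thu,Fri) (Tue,Wed,Thu,Fri) — 7.
Deploy=Thu: (Mon,Tue,Wed,Thu) (Mon,Tue,Wed,Fri) (Tue,Mon,Tue,Wed) (Tue,Mon,Tue,Thu) (Tue,Mon,Tue,Fri) (Tue,Mon,Wed,Thu) (Tue,Mon,Wed,Fri) (Wed,Mon,Tue,Thu) (Wed,Mon,Tue,Fri) (Wed,Mon,Wed,Thu) (Wed,Mon,Wed,Fri) (Wed,Tue,Wed,Thu) (Wed,Tue,Wed,Fri) — 13.
Deploy=Fri: (Mon,Tue,Wed,Thu) (Mon,Tue,Wed,Fri) (Mon,Tue,Thu,Fri) (Mon,Wed,Thu,Fri) (Tue,Mon,Tue,Wed) (Tue,Mon,Tue,Thu) (Tue,Mon,Tue,Fri) (Tue,Mon,Wed,Thu) (Tue,Mon,Wed,Fri) (Tue,Mon,Thu,Fri) (Tue,Wed,Thu,Fri) (Wed,Mon,Tue,Thu) (Wed,Mon,Tue,Fri) (Wed,Mon,Wed,Thu) (Wed,Mon,Wed,Fri) (Wed,Mon,Thu,Fri) (Wed,Tue,Wed,Thu) (Wed,Tue,Wed,Fri) (Wed,Tue,Thu,Fri) (Thu,Mon,Tue,Wed) (Thu,Mon,Tue,Fri) (Thu,Mon,Wed,Fri) (Thu,Mon,Thu,Fri) (Thu,Tue,Wed,Fri) (Thu,Tue,Thu,Fri) (Thu,Wed,Thu,Fri) — 26.
Summing: 4 + 7 + 13 + 26 = 50.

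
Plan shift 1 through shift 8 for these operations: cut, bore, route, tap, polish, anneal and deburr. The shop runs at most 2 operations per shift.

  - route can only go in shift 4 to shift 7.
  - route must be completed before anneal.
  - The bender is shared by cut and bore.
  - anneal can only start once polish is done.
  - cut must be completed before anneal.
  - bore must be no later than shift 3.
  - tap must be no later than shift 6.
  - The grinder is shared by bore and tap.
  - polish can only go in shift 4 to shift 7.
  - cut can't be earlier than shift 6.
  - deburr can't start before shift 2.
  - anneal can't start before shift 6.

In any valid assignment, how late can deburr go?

shift 8

Deburr is available from shift 2.
deburr at shift 8 is achievable: polish in shift 4; tap in shift 2; cut in shift 6; bore in shift 1; anneal in shift 7; deburr in shift 8; route in shift 4.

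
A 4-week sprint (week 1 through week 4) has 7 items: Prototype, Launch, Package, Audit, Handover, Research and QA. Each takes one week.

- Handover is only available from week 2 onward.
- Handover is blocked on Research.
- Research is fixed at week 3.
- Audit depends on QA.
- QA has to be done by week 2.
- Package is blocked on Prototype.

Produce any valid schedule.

Prototype=week 1, Handover=week 4, Audit=week 2, QA=week 1, Package=week 2, Research=week 3, Launch=week 1

Checking: Prototype(week 1) before Package(week 2); QA(week 1) before Audit(week 2); Research(week 3) before Handover(week 4); Research=week 3 in [week 3,week 3]; Handover=week 4 in [week 2,week 4]; QA=week 1 in [week 1,week 2].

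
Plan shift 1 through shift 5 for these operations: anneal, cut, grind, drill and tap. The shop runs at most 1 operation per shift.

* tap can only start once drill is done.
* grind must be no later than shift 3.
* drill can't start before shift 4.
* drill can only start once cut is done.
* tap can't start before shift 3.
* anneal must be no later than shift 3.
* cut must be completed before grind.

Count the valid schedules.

Enumerating: drill in shift 4, grind in shift 2, cut in shift 1, anneal in shift 3, tap in shift 5 | drill -> shift 4; grind -> shift 3; tap -> shift 5; cut -> shift 2; anneal -> shift 1 | anneal=shift 2, cut=shift 1, tap=shift 5, drill=shift 4, grind=shift 3.

3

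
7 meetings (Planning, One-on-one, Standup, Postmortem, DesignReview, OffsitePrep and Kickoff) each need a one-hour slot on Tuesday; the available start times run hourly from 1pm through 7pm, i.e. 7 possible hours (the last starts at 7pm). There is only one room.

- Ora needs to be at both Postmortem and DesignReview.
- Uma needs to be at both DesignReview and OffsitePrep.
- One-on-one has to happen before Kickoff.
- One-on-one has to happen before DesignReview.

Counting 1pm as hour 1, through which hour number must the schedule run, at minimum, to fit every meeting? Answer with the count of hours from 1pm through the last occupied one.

The precedence chain requires at least 2 distinct hours.
With at most 1 per hour and 7 meetings, at least 7 hours are needed.
7 works (last occupied hour: 7pm): for example Postmortem in 6pm; OffsitePrep in 7pm; One-on-one in 1pm; DesignReview in 2pm; Kickoff in 3pm; Standup in 5pm; Planning in 4pm.

7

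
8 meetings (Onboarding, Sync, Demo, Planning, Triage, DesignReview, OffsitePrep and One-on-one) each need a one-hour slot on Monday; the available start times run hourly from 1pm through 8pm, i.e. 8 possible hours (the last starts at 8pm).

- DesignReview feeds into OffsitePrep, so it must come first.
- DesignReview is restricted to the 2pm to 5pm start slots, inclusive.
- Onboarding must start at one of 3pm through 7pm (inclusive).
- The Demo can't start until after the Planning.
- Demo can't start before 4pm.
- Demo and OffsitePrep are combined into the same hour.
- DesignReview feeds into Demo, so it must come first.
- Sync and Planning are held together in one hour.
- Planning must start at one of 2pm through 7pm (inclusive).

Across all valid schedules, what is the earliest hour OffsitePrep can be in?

OffsitePrep must be in the same hour as Demo, which can't be before 4pm, so OffsitePrep is at least 4pm.
OffsitePrep at 4pm is achievable: Triage=1pm, Demo=4pm, OffsitePrep=4pm, Onboarding=3pm, Planning=2pm, DesignReview=2pm, Sync=2pm, One-on-one=1pm.

4pm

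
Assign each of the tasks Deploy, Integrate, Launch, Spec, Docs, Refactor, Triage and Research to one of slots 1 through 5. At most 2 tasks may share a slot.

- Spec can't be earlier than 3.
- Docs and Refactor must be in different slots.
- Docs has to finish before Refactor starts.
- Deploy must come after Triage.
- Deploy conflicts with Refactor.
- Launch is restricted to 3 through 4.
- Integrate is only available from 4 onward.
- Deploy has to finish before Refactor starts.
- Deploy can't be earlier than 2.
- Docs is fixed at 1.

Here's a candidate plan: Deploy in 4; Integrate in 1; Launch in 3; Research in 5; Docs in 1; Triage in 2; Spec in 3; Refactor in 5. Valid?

No. Integrate is only available from 4 onward is not satisfied.

Docs is fixed at 1 — holds.
At most 2 tasks may share a slot — holds.
Docs has to finish before Refactor starts — holds.
Docs and Refactor must be in different slots — holds.
Deploy has to finish before Refactor starts — holds.
Integrate is only available from 4 onward — violated.
Deploy must come after Triage — holds.
Deploy conflicts with Refactor — holds.
Spec can't be earlier than 3 — holds.
Deploy can't be earlier than 2 — holds.
Launch is restricted to 3 through 4 — holds.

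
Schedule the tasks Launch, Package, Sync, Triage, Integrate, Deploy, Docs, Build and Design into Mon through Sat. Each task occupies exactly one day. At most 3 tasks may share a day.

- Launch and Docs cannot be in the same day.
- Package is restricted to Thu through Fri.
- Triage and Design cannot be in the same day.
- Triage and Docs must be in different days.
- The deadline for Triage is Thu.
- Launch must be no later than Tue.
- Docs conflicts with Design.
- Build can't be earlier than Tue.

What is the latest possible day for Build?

Build is available from Tue.
Build at Sat is achievable: Docs=Tue, Build=Sat, Deploy=Tue, Triage=Mon, Launch=Mon, Package=Thu, Design=Wed, Integrate=Tue, Sync=Mon.

Sat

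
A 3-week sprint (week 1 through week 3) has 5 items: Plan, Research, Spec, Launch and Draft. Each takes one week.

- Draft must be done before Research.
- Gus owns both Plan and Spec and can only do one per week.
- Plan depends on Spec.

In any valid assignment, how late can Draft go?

Downstream work caps Draft at week 2.
Draft at week 2 is achievable: Draft=week 2, Spec=week 1, Research=week 3, Launch=week 1, Plan=week 2.

week 2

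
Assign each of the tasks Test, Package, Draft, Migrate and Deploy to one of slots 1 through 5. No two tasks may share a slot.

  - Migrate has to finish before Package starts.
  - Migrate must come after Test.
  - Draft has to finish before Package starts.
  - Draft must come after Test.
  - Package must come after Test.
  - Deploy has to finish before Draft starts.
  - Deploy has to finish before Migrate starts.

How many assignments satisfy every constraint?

4

Enumerating: Migrate in 4, Draft in 3, Test in 1, Deploy in 2, Package in 5 | Package -> 5; Test -> 1; Draft -> 4; Migrate -> 3; Deploy -> 2 | Package in 5; Test in 2; Migrate in 4; Deploy in 1; Draft in 3 | Deploy in 1; Test in 2; Migrate in 3; Draft in 4; Package in 5.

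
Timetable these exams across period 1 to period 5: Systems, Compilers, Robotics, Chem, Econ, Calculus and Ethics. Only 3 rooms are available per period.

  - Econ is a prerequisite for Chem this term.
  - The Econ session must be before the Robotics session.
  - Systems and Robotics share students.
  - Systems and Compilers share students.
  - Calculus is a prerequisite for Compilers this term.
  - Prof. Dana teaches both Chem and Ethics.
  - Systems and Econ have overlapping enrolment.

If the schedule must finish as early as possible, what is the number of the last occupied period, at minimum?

The precedence chain requires at least 2 distinct periods.
With at most 3 per period and 7 exams, at least 3 periods are needed.
3 works (last occupied period: period 3): for example Econ in period 1, Chem in period 2, Calculus in period 1, Compilers in period 2, Robotics in period 2, Ethics in period 1, Systems in period 3.

3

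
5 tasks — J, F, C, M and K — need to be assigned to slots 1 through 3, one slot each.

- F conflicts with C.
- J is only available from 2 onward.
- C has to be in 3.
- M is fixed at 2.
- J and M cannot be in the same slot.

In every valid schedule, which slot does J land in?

3

J's window is 2–3.
M is fixed at 2, and J can't share a slot with M.
So J must be 3.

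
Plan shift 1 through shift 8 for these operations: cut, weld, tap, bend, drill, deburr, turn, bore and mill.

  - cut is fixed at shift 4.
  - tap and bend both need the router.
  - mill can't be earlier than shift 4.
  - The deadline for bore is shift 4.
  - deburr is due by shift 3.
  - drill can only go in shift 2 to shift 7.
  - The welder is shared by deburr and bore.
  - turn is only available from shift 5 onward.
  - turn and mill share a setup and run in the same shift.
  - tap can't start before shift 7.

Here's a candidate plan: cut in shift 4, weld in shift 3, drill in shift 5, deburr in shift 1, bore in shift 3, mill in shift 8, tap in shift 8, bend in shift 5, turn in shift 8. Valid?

The deadline for bore is shift 4 — holds.
cut is fixed at shift 4 — holds.
tap can't start before shift 7 — holds.
turn is only available from shift 5 onward — holds.
drill can only go in shift 2 to shift 7 — holds.
mill can't be earlier than shift 4 — holds.
turn and mill share a setup and run in the same shift — holds.
deburr is due by shift 3 — holds.
The welder is shared by deburr and bore — holds.
tap and bend both need the router — holds.

Yes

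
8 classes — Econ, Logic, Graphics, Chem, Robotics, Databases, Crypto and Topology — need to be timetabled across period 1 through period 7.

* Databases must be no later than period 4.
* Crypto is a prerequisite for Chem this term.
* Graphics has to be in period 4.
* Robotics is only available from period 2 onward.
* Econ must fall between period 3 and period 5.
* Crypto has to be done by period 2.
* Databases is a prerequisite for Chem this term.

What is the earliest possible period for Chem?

Precedence pushes Chem to at least period 2.
Chem at period 2 is achievable: Robotics -> period 2; Topology -> period 1; Crypto -> period 1; Graphics -> period 4; Logic -> period 1; Econ -> period 3; Chem -> period 2; Databases -> period 1.

period 2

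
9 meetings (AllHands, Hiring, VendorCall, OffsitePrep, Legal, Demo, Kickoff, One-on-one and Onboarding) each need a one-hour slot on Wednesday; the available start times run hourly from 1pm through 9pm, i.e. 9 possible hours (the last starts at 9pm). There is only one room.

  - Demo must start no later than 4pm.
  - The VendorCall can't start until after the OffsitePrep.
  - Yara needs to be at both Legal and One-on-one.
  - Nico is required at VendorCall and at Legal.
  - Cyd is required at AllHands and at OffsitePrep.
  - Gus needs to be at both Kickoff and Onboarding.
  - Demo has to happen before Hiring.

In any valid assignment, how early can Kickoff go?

Kickoff at 1pm is achievable: Kickoff in 1pm, AllHands in 6pm, Onboarding in 9pm, One-on-one in 8pm, Hiring in 3pm, OffsitePrep in 4pm, Legal in 7pm, Demo in 2pm, VendorCall in 5pm.

1pm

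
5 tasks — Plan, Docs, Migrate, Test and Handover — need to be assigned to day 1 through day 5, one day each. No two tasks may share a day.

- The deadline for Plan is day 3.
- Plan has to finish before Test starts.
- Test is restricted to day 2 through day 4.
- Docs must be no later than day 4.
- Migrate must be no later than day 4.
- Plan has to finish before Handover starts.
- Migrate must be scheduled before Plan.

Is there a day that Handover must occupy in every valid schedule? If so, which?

day 5

Precedence pushes Handover to at least day 3.
So Handover is pinned to day 5.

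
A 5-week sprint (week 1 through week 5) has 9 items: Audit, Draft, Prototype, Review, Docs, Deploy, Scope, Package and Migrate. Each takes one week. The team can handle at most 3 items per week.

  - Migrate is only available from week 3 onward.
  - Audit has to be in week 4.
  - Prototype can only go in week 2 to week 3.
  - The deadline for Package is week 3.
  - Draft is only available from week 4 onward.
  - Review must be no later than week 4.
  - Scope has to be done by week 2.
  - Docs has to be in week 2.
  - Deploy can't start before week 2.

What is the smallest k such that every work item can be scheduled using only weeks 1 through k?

With at most 3 per week and 9 work items, at least 3 weeks are needed.
Audit can't be placed before week 4, so the schedule must run through at least week 4.
4 works (last occupied week: week 4): for example Review=week 1, Migrate=week 3, Deploy=week 2, Package=week 1, Scope=week 1, Prototype=week 2, Docs=week 2, Audit=week 4, Draft=week 4.

4 weeks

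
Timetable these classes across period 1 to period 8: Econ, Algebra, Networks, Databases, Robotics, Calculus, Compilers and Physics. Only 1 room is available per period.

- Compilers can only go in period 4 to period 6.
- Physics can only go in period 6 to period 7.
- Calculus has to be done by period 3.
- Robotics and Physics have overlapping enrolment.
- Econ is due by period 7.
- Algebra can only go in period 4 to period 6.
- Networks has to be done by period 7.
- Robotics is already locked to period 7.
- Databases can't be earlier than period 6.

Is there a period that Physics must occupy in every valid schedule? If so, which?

period 6

Physics's window is period 6–period 7.
Robotics is fixed at period 7, and Physics can't share a period with Robotics.
So Physics must be period 6.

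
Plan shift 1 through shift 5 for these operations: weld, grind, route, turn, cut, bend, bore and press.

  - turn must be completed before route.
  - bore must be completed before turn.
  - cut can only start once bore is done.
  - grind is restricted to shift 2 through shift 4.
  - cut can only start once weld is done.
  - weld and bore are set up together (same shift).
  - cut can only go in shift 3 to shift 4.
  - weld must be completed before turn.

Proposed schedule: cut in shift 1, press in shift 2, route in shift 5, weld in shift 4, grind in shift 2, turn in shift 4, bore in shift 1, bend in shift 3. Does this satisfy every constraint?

No — it violates: cut can only start once weld is done

bore must be completed before turn — holds.
cut can only start once bore is done — violated.
weld must be completed before turn — violated.
grind is restricted to shift 2 through shift 4 — holds.
cut can only go in shift 3 to shift 4 — violated.
weld and bore are set up together (same shift) — violated.
cut can only start once weld is done — violated.
turn must be completed before route — holds.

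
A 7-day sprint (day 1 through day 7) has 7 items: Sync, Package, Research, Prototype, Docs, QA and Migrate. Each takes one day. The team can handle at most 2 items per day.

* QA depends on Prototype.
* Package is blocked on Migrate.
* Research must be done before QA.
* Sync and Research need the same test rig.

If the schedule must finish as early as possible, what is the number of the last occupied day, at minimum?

day 4

The precedence chain requires at least 2 distinct days.
With at most 2 per day and 7 tasks, at least 4 days are needed.
4 works (last occupied day: day 4): for example Package -> day 3; Migrate -> day 2; Sync -> day 3; Prototype -> day 1; Docs -> day 4; Research -> day 1; QA -> day 2.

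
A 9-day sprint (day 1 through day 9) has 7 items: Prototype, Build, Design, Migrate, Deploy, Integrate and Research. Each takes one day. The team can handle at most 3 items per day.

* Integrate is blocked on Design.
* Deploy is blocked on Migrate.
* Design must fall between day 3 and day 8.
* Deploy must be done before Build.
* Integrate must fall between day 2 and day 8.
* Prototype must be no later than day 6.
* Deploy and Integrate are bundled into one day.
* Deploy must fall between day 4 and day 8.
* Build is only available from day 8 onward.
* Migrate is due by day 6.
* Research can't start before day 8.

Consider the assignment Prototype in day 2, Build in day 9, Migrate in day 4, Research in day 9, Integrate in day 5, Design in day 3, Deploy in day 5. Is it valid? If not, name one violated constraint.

Build is only available from day 8 onward — holds.
Design must fall between day 3 and day 8 — holds.
Deploy must be done before Build — holds.
The team can handle at most 3 items per day — holds.
Integrate must fall between day 2 and day 8 — holds.
Integrate is blocked on Design — holds.
Deploy and Integrate are bundled into one day — holds.
Deploy is blocked on Migrate — holds.
Research can't start before day 8 — holds.
Prototype must be no later than day 6 — holds.
Migrate is due by day 6 — holds.
Deploy must fall between day 4 and day 8 — holds.

Yes, all constraints hold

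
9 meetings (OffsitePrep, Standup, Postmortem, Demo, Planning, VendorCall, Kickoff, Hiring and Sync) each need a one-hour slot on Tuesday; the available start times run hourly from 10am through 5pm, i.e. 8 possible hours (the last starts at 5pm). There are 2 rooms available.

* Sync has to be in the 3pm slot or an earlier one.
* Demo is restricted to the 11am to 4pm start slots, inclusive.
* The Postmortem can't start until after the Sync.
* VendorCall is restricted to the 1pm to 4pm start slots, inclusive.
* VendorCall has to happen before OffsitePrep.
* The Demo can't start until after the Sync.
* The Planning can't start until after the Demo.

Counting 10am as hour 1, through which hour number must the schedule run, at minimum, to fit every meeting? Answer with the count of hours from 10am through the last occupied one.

5

The precedence chain requires at least 3 distinct hours.
With at most 2 per hour and 9 meetings, at least 5 hours are needed.
Propagating the time windows through the other constraints, OffsitePrep can't land before 2pm — that is hour 5 counting from 10am — so the schedule must run through at least 5 hours.
5 works (last occupied hour: 2pm): for example VendorCall=1pm; Hiring=1pm; OffsitePrep=2pm; Standup=10am; Kickoff=12pm; Postmortem=11am; Sync=10am; Planning=12pm; Demo=11am.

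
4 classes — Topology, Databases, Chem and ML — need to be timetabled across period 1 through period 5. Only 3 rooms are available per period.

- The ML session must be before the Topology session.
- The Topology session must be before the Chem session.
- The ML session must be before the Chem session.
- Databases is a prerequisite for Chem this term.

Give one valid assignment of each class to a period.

Chem=period 3; Topology=period 2; Databases=period 1; ML=period 1

Checking: ML(period 1) before Chem(period 3); Topology(period 2) before Chem(period 3); ML(period 1) before Topology(period 2); Databases(period 1) before Chem(period 3); max 2 per period (cap 3).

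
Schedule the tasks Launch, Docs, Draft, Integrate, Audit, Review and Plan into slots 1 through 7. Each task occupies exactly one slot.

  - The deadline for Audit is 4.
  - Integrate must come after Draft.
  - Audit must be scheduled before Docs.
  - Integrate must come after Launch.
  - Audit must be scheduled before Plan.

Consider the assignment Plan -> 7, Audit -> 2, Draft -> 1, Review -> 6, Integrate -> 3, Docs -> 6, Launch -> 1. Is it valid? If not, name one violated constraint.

Yes

The deadline for Audit is 4 — holds.
Audit must be scheduled before Plan — holds.
Audit must be scheduled before Docs — holds.
Integrate must come after Launch — holds.
Integrate must come after Draft — holds.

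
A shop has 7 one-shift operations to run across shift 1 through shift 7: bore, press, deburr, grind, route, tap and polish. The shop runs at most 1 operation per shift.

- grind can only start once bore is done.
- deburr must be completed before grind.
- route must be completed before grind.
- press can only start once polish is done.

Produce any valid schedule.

press in shift 6, tap in shift 7, deburr in shift 2, bore in shift 1, grind in shift 4, polish in shift 5, route in shift 3

Checking: polish(shift 5) before press(shift 6); deburr(shift 2) before grind(shift 4); route(shift 3) before grind(shift 4); bore(shift 1) before grind(shift 4); max 1 per shift (cap 1).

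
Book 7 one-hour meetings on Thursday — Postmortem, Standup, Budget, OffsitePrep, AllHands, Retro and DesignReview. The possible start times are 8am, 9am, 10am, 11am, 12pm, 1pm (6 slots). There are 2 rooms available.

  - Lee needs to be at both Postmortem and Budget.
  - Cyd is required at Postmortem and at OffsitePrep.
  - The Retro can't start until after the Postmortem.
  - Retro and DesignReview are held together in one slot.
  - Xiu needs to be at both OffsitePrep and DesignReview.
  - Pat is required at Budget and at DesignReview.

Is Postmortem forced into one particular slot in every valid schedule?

Postmortem can be 8am (e.g. Retro -> 9am; DesignReview -> 9am; OffsitePrep -> 10am; Budget -> 10am; Postmortem -> 8am; Standup -> 8am; AllHands -> 11am) or 9am (e.g. DesignReview -> 10am, Budget -> 8am, OffsitePrep -> 11am, Postmortem -> 9am, AllHands -> 9am, Standup -> 8am, Retro -> 10am).

No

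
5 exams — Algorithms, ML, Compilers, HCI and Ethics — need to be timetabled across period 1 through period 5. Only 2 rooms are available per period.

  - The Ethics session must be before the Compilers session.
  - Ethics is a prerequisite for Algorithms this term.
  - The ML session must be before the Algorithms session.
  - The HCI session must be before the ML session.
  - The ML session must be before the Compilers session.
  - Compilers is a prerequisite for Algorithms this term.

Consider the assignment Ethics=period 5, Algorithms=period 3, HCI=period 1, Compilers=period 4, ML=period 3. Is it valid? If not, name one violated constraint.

The Ethics session must be before the Compilers session — violated.
Only 2 rooms are available per period — holds.
The HCI session must be before the ML session — holds.
The ML session must be before the Algorithms session — violated.
The ML session must be before the Compilers session — holds.
Ethics is a prerequisite for Algorithms this term — violated.
Compilers is a prerequisite for Algorithms this term — violated.

Invalid. Ethics is a prerequisite for Algorithms this term.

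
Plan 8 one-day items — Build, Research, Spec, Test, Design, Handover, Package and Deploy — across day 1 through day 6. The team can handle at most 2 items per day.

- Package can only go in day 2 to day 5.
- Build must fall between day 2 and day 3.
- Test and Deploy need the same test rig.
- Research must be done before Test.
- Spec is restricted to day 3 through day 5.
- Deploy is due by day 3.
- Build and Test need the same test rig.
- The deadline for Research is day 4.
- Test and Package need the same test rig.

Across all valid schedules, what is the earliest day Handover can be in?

Handover at day 1 is achievable: Handover in day 1; Spec in day 3; Deploy in day 1; Build in day 2; Package in day 3; Research in day 2; Design in day 4; Test in day 4.

day 1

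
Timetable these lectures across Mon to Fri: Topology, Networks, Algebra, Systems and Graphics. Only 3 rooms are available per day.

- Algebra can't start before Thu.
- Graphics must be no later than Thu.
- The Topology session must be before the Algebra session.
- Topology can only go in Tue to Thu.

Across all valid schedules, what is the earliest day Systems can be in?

Systems at Mon is achievable: Topology -> Tue, Systems -> Mon, Algebra -> Thu, Networks -> Mon, Graphics -> Mon.

Mon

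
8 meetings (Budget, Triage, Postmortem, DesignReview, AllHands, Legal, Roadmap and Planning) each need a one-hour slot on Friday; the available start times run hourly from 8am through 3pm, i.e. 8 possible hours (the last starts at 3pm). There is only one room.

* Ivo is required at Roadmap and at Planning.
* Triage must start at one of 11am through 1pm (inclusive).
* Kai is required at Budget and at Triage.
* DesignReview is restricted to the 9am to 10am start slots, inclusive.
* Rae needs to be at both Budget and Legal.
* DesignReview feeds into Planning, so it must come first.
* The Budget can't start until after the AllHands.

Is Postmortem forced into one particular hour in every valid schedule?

No

Postmortem can be 8am (e.g. Postmortem in 8am, Roadmap in 3pm, Legal in 2pm, AllHands in 10am, DesignReview in 9am, Budget in 12pm, Triage in 11am, Planning in 1pm) or 9am (e.g. AllHands in 8am; Planning in 1pm; Legal in 2pm; Triage in 11am; Roadmap in 3pm; Postmortem in 9am; Budget in 12pm; DesignReview in 10am).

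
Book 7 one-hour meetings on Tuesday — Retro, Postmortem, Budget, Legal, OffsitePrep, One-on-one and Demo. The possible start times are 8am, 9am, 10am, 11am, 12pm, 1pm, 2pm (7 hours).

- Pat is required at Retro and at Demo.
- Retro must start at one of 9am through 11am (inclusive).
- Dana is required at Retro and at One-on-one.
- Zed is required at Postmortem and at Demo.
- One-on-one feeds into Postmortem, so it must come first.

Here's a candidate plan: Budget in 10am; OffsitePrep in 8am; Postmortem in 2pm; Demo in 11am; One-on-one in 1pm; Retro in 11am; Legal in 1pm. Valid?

One-on-one feeds into Postmortem, so it must come first — holds.
Zed is required at Postmortem and at Demo — holds.
Dana is required at Retro and at One-on-one — holds.
Pat is required at Retro and at Demo — violated.
Retro must start at one of 9am through 11am (inclusive) — holds.

No. Pat is required at Retro and at Demo is not satisfied.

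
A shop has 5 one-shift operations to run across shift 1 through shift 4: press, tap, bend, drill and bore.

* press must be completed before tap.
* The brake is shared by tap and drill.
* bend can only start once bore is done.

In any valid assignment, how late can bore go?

Downstream work caps bore at shift 3.
bore at shift 3 is achievable: drill -> shift 1, bore -> shift 3, bend -> shift 4, tap -> shift 2, press -> shift 1.

shift 3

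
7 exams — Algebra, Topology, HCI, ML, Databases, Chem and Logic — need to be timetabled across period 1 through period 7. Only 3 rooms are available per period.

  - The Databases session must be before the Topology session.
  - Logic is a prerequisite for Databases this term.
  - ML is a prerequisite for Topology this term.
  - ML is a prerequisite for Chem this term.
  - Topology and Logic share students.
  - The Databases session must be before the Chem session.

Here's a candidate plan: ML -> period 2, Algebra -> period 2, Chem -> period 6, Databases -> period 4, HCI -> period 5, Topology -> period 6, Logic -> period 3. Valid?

Valid

The Databases session must be before the Chem session — holds.
ML is a prerequisite for Topology this term — holds.
ML is a prerequisite for Chem this term — holds.
Topology and Logic share students — holds.
The Databases session must be before the Topology session — holds.
Only 3 rooms are available per period — holds.
Logic is a prerequisite for Databases this term — holds.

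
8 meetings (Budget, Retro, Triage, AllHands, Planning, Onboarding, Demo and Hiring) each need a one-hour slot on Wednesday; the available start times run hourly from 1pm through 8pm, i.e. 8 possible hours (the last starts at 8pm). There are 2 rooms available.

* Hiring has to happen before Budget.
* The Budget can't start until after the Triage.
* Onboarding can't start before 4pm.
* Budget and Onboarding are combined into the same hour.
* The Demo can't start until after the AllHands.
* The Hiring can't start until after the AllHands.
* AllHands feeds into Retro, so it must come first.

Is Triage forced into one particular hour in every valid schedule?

No

Triage can be 1pm (e.g. Triage in 1pm, AllHands in 1pm, Hiring in 2pm, Budget in 4pm, Demo in 3pm, Retro in 2pm, Planning in 3pm, Onboarding in 4pm) or 2pm (e.g. Retro in 3pm, Demo in 3pm, AllHands in 1pm, Hiring in 2pm, Onboarding in 4pm, Budget in 4pm, Triage in 2pm, Planning in 1pm).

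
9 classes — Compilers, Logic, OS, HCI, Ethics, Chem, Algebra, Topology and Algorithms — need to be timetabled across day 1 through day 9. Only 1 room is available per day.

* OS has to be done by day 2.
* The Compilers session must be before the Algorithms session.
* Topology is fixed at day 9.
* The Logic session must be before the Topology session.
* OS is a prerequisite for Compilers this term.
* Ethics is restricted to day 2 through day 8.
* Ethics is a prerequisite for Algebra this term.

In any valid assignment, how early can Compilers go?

day 2

Precedence pushes Compilers to at least day 2; downstream work caps Compilers at day 8.
Compilers at day 2 is achievable: HCI -> day 7; Algebra -> day 5; Algorithms -> day 6; Logic -> day 4; Topology -> day 9; Chem -> day 8; OS -> day 1; Ethics -> day 3; Compilers -> day 2.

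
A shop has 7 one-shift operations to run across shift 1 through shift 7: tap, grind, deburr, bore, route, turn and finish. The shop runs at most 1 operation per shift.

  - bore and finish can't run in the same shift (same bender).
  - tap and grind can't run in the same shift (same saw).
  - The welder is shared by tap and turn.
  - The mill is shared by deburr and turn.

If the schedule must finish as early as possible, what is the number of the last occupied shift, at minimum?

With at most 1 per shift and 7 operations, at least 7 shifts are needed.
7 works (last occupied shift: shift 7): for example bore -> shift 4, finish -> shift 7, deburr -> shift 3, route -> shift 5, tap -> shift 1, grind -> shift 2, turn -> shift 6.

7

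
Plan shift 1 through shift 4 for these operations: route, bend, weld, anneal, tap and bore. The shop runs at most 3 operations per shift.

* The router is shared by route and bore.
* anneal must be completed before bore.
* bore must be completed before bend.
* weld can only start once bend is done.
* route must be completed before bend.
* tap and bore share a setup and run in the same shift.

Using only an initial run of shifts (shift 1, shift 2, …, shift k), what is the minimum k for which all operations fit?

The precedence chain requires at least 4 distinct shifts.
With at most 3 per shift and 6 operations, at least 2 shifts are needed.
4 works (last occupied shift: shift 4): for example route in shift 1, weld in shift 4, bore in shift 2, tap in shift 2, bend in shift 3, anneal in shift 1.

4 shifts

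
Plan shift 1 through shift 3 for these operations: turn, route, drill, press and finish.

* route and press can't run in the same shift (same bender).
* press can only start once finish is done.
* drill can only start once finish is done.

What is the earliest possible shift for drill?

shift 2

Precedence pushes drill to at least shift 2.
drill at shift 2 is achievable: route in shift 1, press in shift 2, drill in shift 2, turn in shift 1, finish in shift 1.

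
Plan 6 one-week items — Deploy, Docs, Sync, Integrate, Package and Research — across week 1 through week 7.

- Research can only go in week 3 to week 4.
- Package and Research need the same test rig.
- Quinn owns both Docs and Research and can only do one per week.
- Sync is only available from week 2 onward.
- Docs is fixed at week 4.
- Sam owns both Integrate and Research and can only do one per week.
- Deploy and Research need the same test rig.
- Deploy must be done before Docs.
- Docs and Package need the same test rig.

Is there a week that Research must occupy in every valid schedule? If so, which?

Research's window is week 3–week 4.
Docs is fixed at week 4, and Research can't share a week with Docs.
So Research must be week 3.

week 3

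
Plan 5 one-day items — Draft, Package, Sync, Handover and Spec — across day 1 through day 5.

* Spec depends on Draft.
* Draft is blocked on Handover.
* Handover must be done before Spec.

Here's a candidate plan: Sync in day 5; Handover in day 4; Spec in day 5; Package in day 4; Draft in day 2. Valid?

Spec depends on Draft — holds.
Draft is blocked on Handover — violated.
Handover must be done before Spec — holds.

No. Draft is blocked on Handover is not satisfied.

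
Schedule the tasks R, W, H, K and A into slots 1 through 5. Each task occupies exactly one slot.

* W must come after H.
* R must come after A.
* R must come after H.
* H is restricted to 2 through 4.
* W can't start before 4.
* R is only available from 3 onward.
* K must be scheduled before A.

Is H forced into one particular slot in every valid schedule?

No

H can be 2 (e.g. H -> 2; K -> 1; R -> 3; W -> 4; A -> 2) or 3 (e.g. R in 4; A in 2; W in 4; H in 3; K in 1).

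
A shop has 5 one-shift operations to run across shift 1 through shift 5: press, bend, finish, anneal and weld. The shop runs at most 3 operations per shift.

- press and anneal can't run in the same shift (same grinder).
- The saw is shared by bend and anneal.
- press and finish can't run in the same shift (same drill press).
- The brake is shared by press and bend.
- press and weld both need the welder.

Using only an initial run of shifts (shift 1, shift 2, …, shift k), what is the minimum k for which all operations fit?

With at most 3 per shift and 5 operations, at least 2 shifts are needed.
Could 2 shifts be enough, i.e. nothing placed later than shift 2? No: press, bend and anneal must all be in different shifts (press/bend can't share; press/anneal can't share; bend/anneal can't share), but only 2 shifts are available: 3 operations can't fit in 2 distinct shifts.
So 2 shifts is not enough.
3 works (last occupied shift: shift 3): for example bend in shift 2; finish in shift 2; press in shift 1; anneal in shift 3; weld in shift 2.

3 shifts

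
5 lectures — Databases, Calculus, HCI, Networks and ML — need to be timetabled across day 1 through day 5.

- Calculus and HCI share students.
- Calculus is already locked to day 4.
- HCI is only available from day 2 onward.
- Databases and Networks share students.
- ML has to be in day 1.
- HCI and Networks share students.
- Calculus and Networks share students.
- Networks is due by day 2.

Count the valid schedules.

Splitting on Databases: it can be day 1 (2), day 2 (3), day 3 (5), day 4 (5), day 5 (5). Listing each branch's schedules as (Calculus, HCI, Networks, ML) by day number:
Databases=day 1: (4,3,2,1) (4,5,2,1) — 2.
Databases=day 2: (4,2,1,1) (4,3,1,1) (4,5,1,1) — 3.
Databases=day 3: (4,2,1,1) (4,3,1,1) (4,3,2,1) (4,5,1,1) (4,5,2,1) — 5.
Databases=day 4: (4,2,1,1) (4,3,1,1) (4,3,2,1) (4,5,1,1) (4,5,2,1) — 5.
Databases=day 5: (4,2,1,1) (4,3,1,1) (4,3,2,1) (4,5,1,1) (4,5,2,1) — 5.
Summing: 2 + 3 + 5 + 5 + 5 = 20.

20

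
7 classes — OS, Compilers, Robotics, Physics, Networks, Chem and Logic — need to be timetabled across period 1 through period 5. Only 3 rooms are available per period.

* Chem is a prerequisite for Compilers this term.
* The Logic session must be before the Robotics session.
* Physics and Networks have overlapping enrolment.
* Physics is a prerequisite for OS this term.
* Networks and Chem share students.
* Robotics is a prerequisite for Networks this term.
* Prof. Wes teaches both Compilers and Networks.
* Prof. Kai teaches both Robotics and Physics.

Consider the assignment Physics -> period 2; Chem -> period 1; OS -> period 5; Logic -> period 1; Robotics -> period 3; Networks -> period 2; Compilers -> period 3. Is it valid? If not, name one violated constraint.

The Logic session must be before the Robotics session — holds.
Only 3 rooms are available per period — holds.
Physics and Networks have overlapping enrolment — violated.
Chem is a prerequisite for Compilers this term — holds.
Networks and Chem share students — holds.
Physics is a prerequisite for OS this term — holds.
Prof. Wes teaches both Compilers and Networks — holds.
Prof. Kai teaches both Robotics and Physics — holds.
Robotics is a prerequisite for Networks this term — violated.

No — it violates: Physics and Networks have overlapping enrolment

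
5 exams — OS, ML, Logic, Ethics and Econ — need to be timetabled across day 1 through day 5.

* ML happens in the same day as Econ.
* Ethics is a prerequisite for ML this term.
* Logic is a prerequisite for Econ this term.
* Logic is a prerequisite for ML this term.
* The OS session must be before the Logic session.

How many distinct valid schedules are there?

Splitting on OS: it can be day 1 (20), day 2 (11), day 3 (4). Listing each branch's schedules as (ML, Logic, Ethics, Econ) by day number:
OS=day 1: (3,2,1,3) (3,2,2,3) (4,2,1,4) (4,2,2,4) (4,2,3,4) (4,3,1,4) (4,3,2,4) (4,3,3,4) (5,2,1,5) (5,2,2,5) (5,2,3,5) (5,2,4,5) (5,3,1,5) (5,3,2,5) (5,3,3,5) (5,3,4,5) (5,4,1,5) (5,4,2,5) (5,4,3,5) (5,4,4,5) — 20.
OS=day 2: (4,3,1,4) (4,3,2,4) (4,3,3,4) (5,3,1,5) (5,3,2,5) (5,3,3,5) (5,3,4,5) (5,4,1,5) (5,4,2,5) (5,4,3,5) (5,4,4,5) — 11.
OS=day 3: (5,4,1,5) (5,4,2,5) (5,4,3,5) (5,4,4,5) — 4.
Summing: 20 + 11 + 4 = 35.

35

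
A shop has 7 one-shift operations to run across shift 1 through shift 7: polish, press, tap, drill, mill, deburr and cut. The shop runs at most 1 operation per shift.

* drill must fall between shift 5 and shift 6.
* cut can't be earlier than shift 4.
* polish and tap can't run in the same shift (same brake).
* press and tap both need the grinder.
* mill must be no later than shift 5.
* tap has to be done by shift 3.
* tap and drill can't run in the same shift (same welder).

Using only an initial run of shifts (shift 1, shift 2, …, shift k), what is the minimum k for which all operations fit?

7 shifts

With at most 1 per shift and 7 operations, at least 7 shifts are needed.
drill can't be placed before shift 5, so the schedule must run through at least shift 5.
7 works (last occupied shift: shift 7): for example drill=shift 5, polish=shift 3, cut=shift 4, deburr=shift 7, mill=shift 2, press=shift 6, tap=shift 1.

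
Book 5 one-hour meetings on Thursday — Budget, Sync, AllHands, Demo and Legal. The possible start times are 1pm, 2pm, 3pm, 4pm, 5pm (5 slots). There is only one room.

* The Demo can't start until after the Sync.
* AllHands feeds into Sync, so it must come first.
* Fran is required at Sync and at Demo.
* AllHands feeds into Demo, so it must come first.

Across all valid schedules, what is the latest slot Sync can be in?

4pm

Precedence pushes Sync to at least 2pm; downstream work caps Sync at 4pm.
Sync at 4pm is achievable: Legal -> 3pm; AllHands -> 1pm; Sync -> 4pm; Budget -> 2pm; Demo -> 5pm.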